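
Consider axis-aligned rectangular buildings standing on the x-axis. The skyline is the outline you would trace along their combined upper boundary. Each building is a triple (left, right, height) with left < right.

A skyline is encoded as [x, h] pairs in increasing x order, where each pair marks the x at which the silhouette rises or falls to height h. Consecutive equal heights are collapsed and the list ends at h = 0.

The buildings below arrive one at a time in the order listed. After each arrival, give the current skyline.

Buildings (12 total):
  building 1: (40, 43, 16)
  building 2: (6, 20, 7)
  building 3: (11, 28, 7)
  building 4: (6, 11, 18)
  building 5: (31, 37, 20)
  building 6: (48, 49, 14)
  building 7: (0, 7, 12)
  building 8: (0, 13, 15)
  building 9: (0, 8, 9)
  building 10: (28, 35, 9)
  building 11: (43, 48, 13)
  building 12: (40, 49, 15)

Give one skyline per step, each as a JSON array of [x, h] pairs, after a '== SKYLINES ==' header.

== SKYLINES ==
[[40,16],[43,0]]
[[6,7],[20,0],[40,16],[43,0]]
[[6,7],[28,0],[40,16],[43,0]]
[[6,18],[11,7],[28,0],[40,16],[43,0]]
[[6,18],[11,7],[28,0],[31,20],[37,0],[40,16],[43,0]]
[[6,18],[11,7],[28,0],[31,20],[37,0],[40,16],[43,0],[48,14],[49,0]]
[[0,12],[6,18],[11,7],[28,0],[31,20],[37,0],[40,16],[43,0],[48,14],[49,0]]
[[0,15],[6,18],[11,15],[13,7],[28,0],[31,20],[37,0],[40,16],[43,0],[48,14],[49,0]]
[[0,15],[6,18],[11,15],[13,7],[28,0],[31,20],[37,0],[40,16],[43,0],[48,14],[49,0]]
[[0,15],[6,18],[11,15],[13,7],[28,9],[31,20],[37,0],[40,16],[43,0],[48,14],[49,0]]
[[0,15],[6,18],[11,15],[13,7],[28,9],[31,20],[37,0],[40,16],[43,13],[48,14],[49,0]]
[[0,15],[6,18],[11,15],[13,7],[28,9],[31,20],[37,0],[40,16],[43,15],[49,0]]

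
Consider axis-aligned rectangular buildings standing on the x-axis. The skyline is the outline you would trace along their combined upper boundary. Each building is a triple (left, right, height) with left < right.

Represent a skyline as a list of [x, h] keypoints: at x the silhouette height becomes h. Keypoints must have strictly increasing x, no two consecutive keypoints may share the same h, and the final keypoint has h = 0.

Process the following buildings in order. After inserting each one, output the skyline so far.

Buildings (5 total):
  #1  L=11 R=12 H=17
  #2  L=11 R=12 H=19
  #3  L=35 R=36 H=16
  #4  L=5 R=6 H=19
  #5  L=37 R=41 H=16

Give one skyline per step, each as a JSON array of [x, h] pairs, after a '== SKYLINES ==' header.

== SKYLINES ==
[[11,17],[12,0]]
[[11,19],[12,0]]
[[11,19],[12,0],[35,16],[36,0]]
[[5,19],[6,0],[11,19],[12,0],[35,16],[36,0]]
[[5,19],[6,0],[11,19],[12,0],[35,16],[36,0],[37,16],[41,0]]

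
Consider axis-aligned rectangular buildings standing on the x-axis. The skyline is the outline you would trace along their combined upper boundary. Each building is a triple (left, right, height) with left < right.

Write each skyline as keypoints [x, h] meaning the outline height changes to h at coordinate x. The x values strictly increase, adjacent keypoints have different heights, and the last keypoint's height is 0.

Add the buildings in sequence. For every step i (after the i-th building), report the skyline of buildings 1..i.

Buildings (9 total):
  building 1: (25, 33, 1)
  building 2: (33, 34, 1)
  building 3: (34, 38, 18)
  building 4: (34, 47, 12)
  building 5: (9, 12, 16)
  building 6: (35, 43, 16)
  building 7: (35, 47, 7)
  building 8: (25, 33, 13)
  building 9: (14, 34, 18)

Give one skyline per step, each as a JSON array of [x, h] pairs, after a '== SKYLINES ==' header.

== SKYLINES ==
[[25,1],[33,0]]
[[25,1],[34,0]]
[[25,1],[34,18],[38,0]]
[[25,1],[34,18],[38,12],[47,0]]
[[9,16],[12,0],[25,1],[34,18],[38,12],[47,0]]
[[9,16],[12,0],[25,1],[34,18],[38,16],[43,12],[47,0]]
[[9,16],[12,0],[25,1],[34,18],[38,16],[43,12],[47,0]]
[[9,16],[12,0],[25,13],[33,1],[34,18],[38,16],[43,12],[47,0]]
[[9,16],[12,0],[14,18],[38,16],[43,12],[47,0]]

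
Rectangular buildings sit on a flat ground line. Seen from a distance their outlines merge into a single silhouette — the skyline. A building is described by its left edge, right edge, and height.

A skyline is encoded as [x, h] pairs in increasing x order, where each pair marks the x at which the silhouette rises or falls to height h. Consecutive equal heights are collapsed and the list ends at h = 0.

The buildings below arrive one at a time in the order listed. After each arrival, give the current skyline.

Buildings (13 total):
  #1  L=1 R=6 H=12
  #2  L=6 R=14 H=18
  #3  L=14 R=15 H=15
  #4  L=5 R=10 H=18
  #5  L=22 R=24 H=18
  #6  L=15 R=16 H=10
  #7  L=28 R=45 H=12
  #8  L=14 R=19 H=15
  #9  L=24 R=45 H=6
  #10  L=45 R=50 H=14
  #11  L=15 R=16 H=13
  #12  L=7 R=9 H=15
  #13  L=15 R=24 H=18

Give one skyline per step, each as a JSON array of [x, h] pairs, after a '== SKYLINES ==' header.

== SKYLINES ==
[[1,12],[6,0]]
[[1,12],[6,18],[14,0]]
[[1,12],[6,18],[14,15],[15,0]]
[[1,12],[5,18],[14,15],[15,0]]
[[1,12],[5,18],[14,15],[15,0],[22,18],[24,0]]
[[1,12],[5,18],[14,15],[15,10],[16,0],[22,18],[24,0]]
[[1,12],[5,18],[14,15],[15,10],[16,0],[22,18],[24,0],[28,12],[45,0]]
[[1,12],[5,18],[14,15],[19,0],[22,18],[24,0],[28,12],[45,0]]
[[1,12],[5,18],[14,15],[19,0],[22,18],[24,6],[28,12],[45,0]]
[[1,12],[5,18],[14,15],[19,0],[22,18],[24,6],[28,12],[45,14],[50,0]]
[[1,12],[5,18],[14,15],[19,0],[22,18],[24,6],[28,12],[45,14],[50,0]]
[[1,12],[5,18],[14,15],[19,0],[22,18],[24,6],[28,12],[45,14],[50,0]]
[[1,12],[5,18],[14,15],[15,18],[24,6],[28,12],[45,14],[50,0]]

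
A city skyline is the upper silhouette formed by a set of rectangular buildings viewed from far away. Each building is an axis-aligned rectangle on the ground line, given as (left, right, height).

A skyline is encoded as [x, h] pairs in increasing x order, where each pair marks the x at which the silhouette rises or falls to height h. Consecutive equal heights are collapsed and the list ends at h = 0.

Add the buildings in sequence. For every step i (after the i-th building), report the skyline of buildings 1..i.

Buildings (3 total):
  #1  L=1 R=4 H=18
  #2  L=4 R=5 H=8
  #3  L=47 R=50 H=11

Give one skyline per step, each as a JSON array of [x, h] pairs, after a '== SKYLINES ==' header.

== SKYLINES ==
[[1,18],[4,0]]
[[1,18],[4,8],[5,0]]
[[1,18],[4,8],[5,0],[47,11],[50,0]]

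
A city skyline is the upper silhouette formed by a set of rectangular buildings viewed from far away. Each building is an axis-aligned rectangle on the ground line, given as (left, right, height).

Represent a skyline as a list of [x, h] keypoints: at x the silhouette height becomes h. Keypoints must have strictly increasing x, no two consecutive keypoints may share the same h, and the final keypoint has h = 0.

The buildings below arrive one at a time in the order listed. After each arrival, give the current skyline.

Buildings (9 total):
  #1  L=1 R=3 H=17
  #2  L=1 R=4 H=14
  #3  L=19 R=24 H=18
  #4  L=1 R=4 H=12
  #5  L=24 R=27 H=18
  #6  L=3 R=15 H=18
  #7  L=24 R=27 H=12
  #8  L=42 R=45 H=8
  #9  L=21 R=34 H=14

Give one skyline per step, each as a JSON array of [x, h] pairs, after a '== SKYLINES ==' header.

== SKYLINES ==
[[1,17],[3,0]]
[[1,17],[3,14],[4,0]]
[[1,17],[3,14],[4,0],[19,18],[24,0]]
[[1,17],[3,14],[4,0],[19,18],[24,0]]
[[1,17],[3,14],[4,0],[19,18],[27,0]]
[[1,17],[3,18],[15,0],[19,18],[27,0]]
[[1,17],[3,18],[15,0],[19,18],[27,0]]
[[1,17],[3,18],[15,0],[19,18],[27,0],[42,8],[45,0]]
[[1,17],[3,18],[15,0],[19,18],[27,14],[34,0],[42,8],[45,0]]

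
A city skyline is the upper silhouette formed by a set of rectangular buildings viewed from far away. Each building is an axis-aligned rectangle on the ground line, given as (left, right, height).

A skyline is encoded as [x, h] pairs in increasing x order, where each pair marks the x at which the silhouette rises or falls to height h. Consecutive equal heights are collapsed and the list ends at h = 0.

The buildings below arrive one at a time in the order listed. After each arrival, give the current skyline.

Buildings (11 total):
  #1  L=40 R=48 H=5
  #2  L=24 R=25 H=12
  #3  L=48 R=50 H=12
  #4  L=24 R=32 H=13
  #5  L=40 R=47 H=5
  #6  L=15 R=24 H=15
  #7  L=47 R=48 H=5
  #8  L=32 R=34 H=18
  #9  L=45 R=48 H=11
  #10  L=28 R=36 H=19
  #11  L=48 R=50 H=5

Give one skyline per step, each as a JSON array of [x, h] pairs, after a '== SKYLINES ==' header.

== SKYLINES ==
[[40,5],[48,0]]
[[24,12],[25,0],[40,5],[48,0]]
[[24,12],[25,0],[40,5],[48,12],[50,0]]
[[24,13],[32,0],[40,5],[48,12],[50,0]]
[[24,13],[32,0],[40,5],[48,12],[50,0]]
[[15,15],[24,13],[32,0],[40,5],[48,12],[50,0]]
[[15,15],[24,13],[32,0],[40,5],[48,12],[50,0]]
[[15,15],[24,13],[32,18],[34,0],[40,5],[48,12],[50,0]]
[[15,15],[24,13],[32,18],[34,0],[40,5],[45,11],[48,12],[50,0]]
[[15,15],[24,13],[28,19],[36,0],[40,5],[45,11],[48,12],[50,0]]
[[15,15],[24,13],[28,19],[36,0],[40,5],[45,11],[48,12],[50,0]]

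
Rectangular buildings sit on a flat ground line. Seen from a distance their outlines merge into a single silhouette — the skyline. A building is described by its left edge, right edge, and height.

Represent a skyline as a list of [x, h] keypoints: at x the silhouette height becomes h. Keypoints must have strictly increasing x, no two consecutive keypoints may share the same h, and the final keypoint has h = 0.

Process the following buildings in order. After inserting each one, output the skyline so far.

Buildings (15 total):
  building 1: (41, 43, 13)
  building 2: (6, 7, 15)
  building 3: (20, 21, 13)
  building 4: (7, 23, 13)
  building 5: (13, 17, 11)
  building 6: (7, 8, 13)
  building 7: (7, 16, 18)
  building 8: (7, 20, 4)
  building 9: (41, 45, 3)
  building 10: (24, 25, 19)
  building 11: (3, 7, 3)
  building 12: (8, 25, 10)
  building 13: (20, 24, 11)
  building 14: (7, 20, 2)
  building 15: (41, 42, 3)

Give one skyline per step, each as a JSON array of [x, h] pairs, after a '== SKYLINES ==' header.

== SKYLINES ==
[[41,13],[43,0]]
[[6,15],[7,0],[41,13],[43,0]]
[[6,15],[7,0],[20,13],[21,0],[41,13],[43,0]]
[[6,15],[7,13],[23,0],[41,13],[43,0]]
[[6,15],[7,13],[23,0],[41,13],[43,0]]
[[6,15],[7,13],[23,0],[41,13],[43,0]]
[[6,15],[7,18],[16,13],[23,0],[41,13],[43,0]]
[[6,15],[7,18],[16,13],[23,0],[41,13],[43,0]]
[[6,15],[7,18],[16,13],[23,0],[41,13],[43,3],[45,0]]
[[6,15],[7,18],[16,13],[23,0],[24,19],[25,0],[41,13],[43,3],[45,0]]
[[3,3],[6,15],[7,18],[16,13],[23,0],[24,19],[25,0],[41,13],[43,3],[45,0]]
[[3,3],[6,15],[7,18],[16,13],[23,10],[24,19],[25,0],[41,13],[43,3],[45,0]]
[[3,3],[6,15],[7,18],[16,13],[23,11],[24,19],[25,0],[41,13],[43,3],[45,0]]
[[3,3],[6,15],[7,18],[16,13],[23,11],[24,19],[25,0],[41,13],[43,3],[45,0]]
[[3,3],[6,15],[7,18],[16,13],[23,11],[24,19],[25,0],[41,13],[43,3],[45,0]]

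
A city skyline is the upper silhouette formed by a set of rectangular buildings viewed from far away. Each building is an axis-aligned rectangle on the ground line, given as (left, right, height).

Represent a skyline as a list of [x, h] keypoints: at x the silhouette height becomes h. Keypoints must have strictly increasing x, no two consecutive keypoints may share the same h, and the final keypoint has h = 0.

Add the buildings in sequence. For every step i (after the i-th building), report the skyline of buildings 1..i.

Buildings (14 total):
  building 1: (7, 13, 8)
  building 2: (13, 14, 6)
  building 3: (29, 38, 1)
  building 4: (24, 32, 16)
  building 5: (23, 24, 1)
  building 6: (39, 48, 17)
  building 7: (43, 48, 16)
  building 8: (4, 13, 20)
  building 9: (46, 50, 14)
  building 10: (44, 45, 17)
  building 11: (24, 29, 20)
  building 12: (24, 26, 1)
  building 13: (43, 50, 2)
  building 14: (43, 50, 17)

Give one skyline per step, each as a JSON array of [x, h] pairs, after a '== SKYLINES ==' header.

== SKYLINES ==
[[7,8],[13,0]]
[[7,8],[13,6],[14,0]]
[[7,8],[13,6],[14,0],[29,1],[38,0]]
[[7,8],[13,6],[14,0],[24,16],[32,1],[38,0]]
[[7,8],[13,6],[14,0],[23,1],[24,16],[32,1],[38,0]]
[[7,8],[13,6],[14,0],[23,1],[24,16],[32,1],[38,0],[39,17],[48,0]]
[[7,8],[13,6],[14,0],[23,1],[24,16],[32,1],[38,0],[39,17],[48,0]]
[[4,20],[13,6],[14,0],[23,1],[24,16],[32,1],[38,0],[39,17],[48,0]]
[[4,20],[13,6],[14,0],[23,1],[24,16],[32,1],[38,0],[39,17],[48,14],[50,0]]
[[4,20],[13,6],[14,0],[23,1],[24,16],[32,1],[38,0],[39,17],[48,14],[50,0]]
[[4,20],[13,6],[14,0],[23,1],[24,20],[29,16],[32,1],[38,0],[39,17],[48,14],[50,0]]
[[4,20],[13,6],[14,0],[23,1],[24,20],[29,16],[32,1],[38,0],[39,17],[48,14],[50,0]]
[[4,20],[13,6],[14,0],[23,1],[24,20],[29,16],[32,1],[38,0],[39,17],[48,14],[50,0]]
[[4,20],[13,6],[14,0],[23,1],[24,20],[29,16],[32,1],[38,0],[39,17],[50,0]]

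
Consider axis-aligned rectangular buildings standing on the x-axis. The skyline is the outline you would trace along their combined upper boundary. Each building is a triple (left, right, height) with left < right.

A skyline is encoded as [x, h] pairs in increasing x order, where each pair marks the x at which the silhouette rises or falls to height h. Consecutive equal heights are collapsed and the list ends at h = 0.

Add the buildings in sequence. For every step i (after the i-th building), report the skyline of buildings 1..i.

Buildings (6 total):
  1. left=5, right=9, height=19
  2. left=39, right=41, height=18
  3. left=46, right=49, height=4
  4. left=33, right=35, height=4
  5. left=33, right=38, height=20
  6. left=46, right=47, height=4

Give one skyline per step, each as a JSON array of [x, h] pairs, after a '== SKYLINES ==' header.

== SKYLINES ==
[[5,19],[9,0]]
[[5,19],[9,0],[39,18],[41,0]]
[[5,19],[9,0],[39,18],[41,0],[46,4],[49,0]]
[[5,19],[9,0],[33,4],[35,0],[39,18],[41,0],[46,4],[49,0]]
[[5,19],[9,0],[33,20],[38,0],[39,18],[41,0],[46,4],[49,0]]
[[5,19],[9,0],[33,20],[38,0],[39,18],[41,0],[46,4],[49,0]]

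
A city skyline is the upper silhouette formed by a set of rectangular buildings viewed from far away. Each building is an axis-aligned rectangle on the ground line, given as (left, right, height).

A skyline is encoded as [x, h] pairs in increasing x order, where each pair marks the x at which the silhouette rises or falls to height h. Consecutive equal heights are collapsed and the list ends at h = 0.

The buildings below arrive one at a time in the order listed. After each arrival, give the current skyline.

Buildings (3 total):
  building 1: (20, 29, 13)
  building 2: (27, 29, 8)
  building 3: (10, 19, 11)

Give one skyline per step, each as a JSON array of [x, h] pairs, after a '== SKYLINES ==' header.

== SKYLINES ==
[[20,13],[29,0]]
[[20,13],[29,0]]
[[10,11],[19,0],[20,13],[29,0]]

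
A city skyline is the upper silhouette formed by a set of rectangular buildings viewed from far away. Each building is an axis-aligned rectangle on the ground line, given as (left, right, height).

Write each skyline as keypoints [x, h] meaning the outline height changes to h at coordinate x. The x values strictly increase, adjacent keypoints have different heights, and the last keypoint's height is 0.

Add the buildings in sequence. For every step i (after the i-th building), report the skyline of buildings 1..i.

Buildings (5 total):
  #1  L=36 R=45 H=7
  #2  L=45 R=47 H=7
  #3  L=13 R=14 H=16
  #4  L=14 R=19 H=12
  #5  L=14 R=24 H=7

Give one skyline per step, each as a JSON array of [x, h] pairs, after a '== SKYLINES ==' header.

== SKYLINES ==
[[36,7],[45,0]]
[[36,7],[47,0]]
[[13,16],[14,0],[36,7],[47,0]]
[[13,16],[14,12],[19,0],[36,7],[47,0]]
[[13,16],[14,12],[19,7],[24,0],[36,7],[47,0]]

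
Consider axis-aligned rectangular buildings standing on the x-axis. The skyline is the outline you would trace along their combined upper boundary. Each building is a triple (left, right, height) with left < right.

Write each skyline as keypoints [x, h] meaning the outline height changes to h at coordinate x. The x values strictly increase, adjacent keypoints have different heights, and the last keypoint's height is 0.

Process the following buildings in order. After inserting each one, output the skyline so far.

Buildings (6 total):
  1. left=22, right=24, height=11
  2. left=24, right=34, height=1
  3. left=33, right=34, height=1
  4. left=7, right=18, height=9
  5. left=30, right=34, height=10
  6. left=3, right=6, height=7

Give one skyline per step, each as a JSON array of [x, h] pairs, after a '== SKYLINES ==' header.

== SKYLINES ==
[[22,11],[24,0]]
[[22,11],[24,1],[34,0]]
[[22,11],[24,1],[34,0]]
[[7,9],[18,0],[22,11],[24,1],[34,0]]
[[7,9],[18,0],[22,11],[24,1],[30,10],[34,0]]
[[3,7],[6,0],[7,9],[18,0],[22,11],[24,1],[30,10],[34,0]]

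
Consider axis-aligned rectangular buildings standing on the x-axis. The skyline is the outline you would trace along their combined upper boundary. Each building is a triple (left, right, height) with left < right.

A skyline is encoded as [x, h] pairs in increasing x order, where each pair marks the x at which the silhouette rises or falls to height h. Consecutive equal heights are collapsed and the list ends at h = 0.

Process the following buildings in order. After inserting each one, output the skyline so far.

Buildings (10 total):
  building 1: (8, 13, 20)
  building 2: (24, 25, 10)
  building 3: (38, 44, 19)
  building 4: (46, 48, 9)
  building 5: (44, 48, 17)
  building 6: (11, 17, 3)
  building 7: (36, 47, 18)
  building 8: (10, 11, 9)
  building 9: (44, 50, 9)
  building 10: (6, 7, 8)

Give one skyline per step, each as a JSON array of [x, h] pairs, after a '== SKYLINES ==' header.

== SKYLINES ==
[[8,20],[13,0]]
[[8,20],[13,0],[24,10],[25,0]]
[[8,20],[13,0],[24,10],[25,0],[38,19],[44,0]]
[[8,20],[13,0],[24,10],[25,0],[38,19],[44,0],[46,9],[48,0]]
[[8,20],[13,0],[24,10],[25,0],[38,19],[44,17],[48,0]]
[[8,20],[13,3],[17,0],[24,10],[25,0],[38,19],[44,17],[48,0]]
[[8,20],[13,3],[17,0],[24,10],[25,0],[36,18],[38,19],[44,18],[47,17],[48,0]]
[[8,20],[13,3],[17,0],[24,10],[25,0],[36,18],[38,19],[44,18],[47,17],[48,0]]
[[8,20],[13,3],[17,0],[24,10],[25,0],[36,18],[38,19],[44,18],[47,17],[48,9],[50,0]]
[[6,8],[7,0],[8,20],[13,3],[17,0],[24,10],[25,0],[36,18],[38,19],[44,18],[47,17],[48,9],[50,0]]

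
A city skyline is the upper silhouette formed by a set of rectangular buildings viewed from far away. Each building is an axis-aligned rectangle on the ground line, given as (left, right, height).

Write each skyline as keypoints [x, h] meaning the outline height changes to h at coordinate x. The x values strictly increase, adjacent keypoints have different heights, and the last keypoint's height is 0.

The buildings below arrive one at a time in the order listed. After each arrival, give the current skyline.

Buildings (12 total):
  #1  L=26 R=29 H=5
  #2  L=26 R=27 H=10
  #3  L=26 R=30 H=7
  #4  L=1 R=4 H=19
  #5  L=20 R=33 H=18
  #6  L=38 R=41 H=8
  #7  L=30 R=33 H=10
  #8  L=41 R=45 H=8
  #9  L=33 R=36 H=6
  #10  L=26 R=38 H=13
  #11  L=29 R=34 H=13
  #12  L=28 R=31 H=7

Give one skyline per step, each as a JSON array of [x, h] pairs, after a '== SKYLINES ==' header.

== SKYLINES ==
[[26,5],[29,0]]
[[26,10],[27,5],[29,0]]
[[26,10],[27,7],[30,0]]
[[1,19],[4,0],[26,10],[27,7],[30,0]]
[[1,19],[4,0],[20,18],[33,0]]
[[1,19],[4,0],[20,18],[33,0],[38,8],[41,0]]
[[1,19],[4,0],[20,18],[33,0],[38,8],[41,0]]
[[1,19],[4,0],[20,18],[33,0],[38,8],[45,0]]
[[1,19],[4,0],[20,18],[33,6],[36,0],[38,8],[45,0]]
[[1,19],[4,0],[20,18],[33,13],[38,8],[45,0]]
[[1,19],[4,0],[20,18],[33,13],[38,8],[45,0]]
[[1,19],[4,0],[20,18],[33,13],[38,8],[45,0]]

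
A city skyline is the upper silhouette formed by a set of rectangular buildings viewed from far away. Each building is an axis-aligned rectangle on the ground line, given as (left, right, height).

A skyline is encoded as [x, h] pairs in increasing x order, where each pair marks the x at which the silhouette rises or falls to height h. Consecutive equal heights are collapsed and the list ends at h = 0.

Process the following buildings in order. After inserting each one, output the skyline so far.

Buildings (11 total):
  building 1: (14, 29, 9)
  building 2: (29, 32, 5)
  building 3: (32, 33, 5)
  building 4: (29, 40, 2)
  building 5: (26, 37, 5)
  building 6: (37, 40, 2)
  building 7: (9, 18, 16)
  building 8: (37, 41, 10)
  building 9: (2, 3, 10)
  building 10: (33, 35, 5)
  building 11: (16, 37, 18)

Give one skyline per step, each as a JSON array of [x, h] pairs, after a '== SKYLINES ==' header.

== SKYLINES ==
[[14,9],[29,0]]
[[14,9],[29,5],[32,0]]
[[14,9],[29,5],[33,0]]
[[14,9],[29,5],[33,2],[40,0]]
[[14,9],[29,5],[37,2],[40,0]]
[[14,9],[29,5],[37,2],[40,0]]
[[9,16],[18,9],[29,5],[37,2],[40,0]]
[[9,16],[18,9],[29,5],[37,10],[41,0]]
[[2,10],[3,0],[9,16],[18,9],[29,5],[37,10],[41,0]]
[[2,10],[3,0],[9,16],[18,9],[29,5],[37,10],[41,0]]
[[2,10],[3,0],[9,16],[16,18],[37,10],[41,0]]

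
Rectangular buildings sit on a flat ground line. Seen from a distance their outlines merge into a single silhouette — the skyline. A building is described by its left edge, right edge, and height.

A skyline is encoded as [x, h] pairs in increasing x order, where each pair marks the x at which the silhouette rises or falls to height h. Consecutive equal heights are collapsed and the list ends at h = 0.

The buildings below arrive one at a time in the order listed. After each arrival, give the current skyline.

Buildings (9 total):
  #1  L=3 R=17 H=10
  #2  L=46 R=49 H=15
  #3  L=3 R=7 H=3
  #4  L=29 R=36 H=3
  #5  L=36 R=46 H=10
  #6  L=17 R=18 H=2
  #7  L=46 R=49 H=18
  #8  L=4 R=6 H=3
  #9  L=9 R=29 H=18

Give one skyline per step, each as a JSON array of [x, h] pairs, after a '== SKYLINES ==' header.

== SKYLINES ==
[[3,10],[17,0]]
[[3,10],[17,0],[46,15],[49,0]]
[[3,10],[17,0],[46,15],[49,0]]
[[3,10],[17,0],[29,3],[36,0],[46,15],[49,0]]
[[3,10],[17,0],[29,3],[36,10],[46,15],[49,0]]
[[3,10],[17,2],[18,0],[29,3],[36,10],[46,15],[49,0]]
[[3,10],[17,2],[18,0],[29,3],[36,10],[46,18],[49,0]]
[[3,10],[17,2],[18,0],[29,3],[36,10],[46,18],[49,0]]
[[3,10],[9,18],[29,3],[36,10],[46,18],[49,0]]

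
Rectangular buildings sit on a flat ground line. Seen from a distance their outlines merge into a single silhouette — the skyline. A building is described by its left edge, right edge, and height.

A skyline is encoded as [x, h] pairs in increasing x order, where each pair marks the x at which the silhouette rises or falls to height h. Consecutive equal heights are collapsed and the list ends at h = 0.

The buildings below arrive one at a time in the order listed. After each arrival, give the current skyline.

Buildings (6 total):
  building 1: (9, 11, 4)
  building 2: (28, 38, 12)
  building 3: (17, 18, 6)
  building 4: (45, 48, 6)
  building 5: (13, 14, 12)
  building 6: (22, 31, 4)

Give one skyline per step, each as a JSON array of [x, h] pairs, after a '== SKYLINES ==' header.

== SKYLINES ==
[[9,4],[11,0]]
[[9,4],[11,0],[28,12],[38,0]]
[[9,4],[11,0],[17,6],[18,0],[28,12],[38,0]]
[[9,4],[11,0],[17,6],[18,0],[28,12],[38,0],[45,6],[48,0]]
[[9,4],[11,0],[13,12],[14,0],[17,6],[18,0],[28,12],[38,0],[45,6],[48,0]]
[[9,4],[11,0],[13,12],[14,0],[17,6],[18,0],[22,4],[28,12],[38,0],[45,6],[48,0]]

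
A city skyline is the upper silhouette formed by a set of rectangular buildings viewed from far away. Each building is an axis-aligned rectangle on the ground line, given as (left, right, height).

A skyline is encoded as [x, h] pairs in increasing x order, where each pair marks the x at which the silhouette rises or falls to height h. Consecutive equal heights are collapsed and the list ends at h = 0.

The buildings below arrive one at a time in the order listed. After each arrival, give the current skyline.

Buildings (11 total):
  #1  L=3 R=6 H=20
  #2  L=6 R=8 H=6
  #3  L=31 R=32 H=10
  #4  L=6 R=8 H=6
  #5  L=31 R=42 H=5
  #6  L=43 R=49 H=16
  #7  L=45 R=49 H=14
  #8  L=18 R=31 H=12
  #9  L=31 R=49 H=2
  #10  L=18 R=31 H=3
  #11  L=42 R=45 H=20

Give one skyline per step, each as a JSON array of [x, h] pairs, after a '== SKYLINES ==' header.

== SKYLINES ==
[[3,20],[6,0]]
[[3,20],[6,6],[8,0]]
[[3,20],[6,6],[8,0],[31,10],[32,0]]
[[3,20],[6,6],[8,0],[31,10],[32,0]]
[[3,20],[6,6],[8,0],[31,10],[32,5],[42,0]]
[[3,20],[6,6],[8,0],[31,10],[32,5],[42,0],[43,16],[49,0]]
[[3,20],[6,6],[8,0],[31,10],[32,5],[42,0],[43,16],[49,0]]
[[3,20],[6,6],[8,0],[18,12],[31,10],[32,5],[42,0],[43,16],[49,0]]
[[3,20],[6,6],[8,0],[18,12],[31,10],[32,5],[42,2],[43,16],[49,0]]
[[3,20],[6,6],[8,0],[18,12],[31,10],[32,5],[42,2],[43,16],[49,0]]
[[3,20],[6,6],[8,0],[18,12],[31,10],[32,5],[42,20],[45,16],[49,0]]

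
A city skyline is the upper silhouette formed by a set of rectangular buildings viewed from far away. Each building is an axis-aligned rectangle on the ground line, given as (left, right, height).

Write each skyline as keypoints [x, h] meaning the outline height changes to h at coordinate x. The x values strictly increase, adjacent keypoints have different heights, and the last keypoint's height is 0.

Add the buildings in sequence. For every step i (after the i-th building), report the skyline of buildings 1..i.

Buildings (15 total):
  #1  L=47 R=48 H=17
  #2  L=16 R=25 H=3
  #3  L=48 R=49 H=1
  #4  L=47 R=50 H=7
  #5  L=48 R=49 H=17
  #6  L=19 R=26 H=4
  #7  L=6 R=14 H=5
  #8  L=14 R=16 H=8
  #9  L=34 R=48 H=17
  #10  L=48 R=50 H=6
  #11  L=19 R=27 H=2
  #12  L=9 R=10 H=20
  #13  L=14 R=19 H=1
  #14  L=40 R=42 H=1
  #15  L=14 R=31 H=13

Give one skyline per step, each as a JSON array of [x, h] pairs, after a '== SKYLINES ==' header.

== SKYLINES ==
[[47,17],[48,0]]
[[16,3],[25,0],[47,17],[48,0]]
[[16,3],[25,0],[47,17],[48,1],[49,0]]
[[16,3],[25,0],[47,17],[48,7],[50,0]]
[[16,3],[25,0],[47,17],[49,7],[50,0]]
[[16,3],[19,4],[26,0],[47,17],[49,7],[50,0]]
[[6,5],[14,0],[16,3],[19,4],[26,0],[47,17],[49,7],[50,0]]
[[6,5],[14,8],[16,3],[19,4],[26,0],[47,17],[49,7],[50,0]]
[[6,5],[14,8],[16,3],[19,4],[26,0],[34,17],[49,7],[50,0]]
[[6,5],[14,8],[16,3],[19,4],[26,0],[34,17],[49,7],[50,0]]
[[6,5],[14,8],[16,3],[19,4],[26,2],[27,0],[34,17],[49,7],[50,0]]
[[6,5],[9,20],[10,5],[14,8],[16,3],[19,4],[26,2],[27,0],[34,17],[49,7],[50,0]]
[[6,5],[9,20],[10,5],[14,8],[16,3],[19,4],[26,2],[27,0],[34,17],[49,7],[50,0]]
[[6,5],[9,20],[10,5],[14,8],[16,3],[19,4],[26,2],[27,0],[34,17],[49,7],[50,0]]
[[6,5],[9,20],[10,5],[14,13],[31,0],[34,17],[49,7],[50,0]]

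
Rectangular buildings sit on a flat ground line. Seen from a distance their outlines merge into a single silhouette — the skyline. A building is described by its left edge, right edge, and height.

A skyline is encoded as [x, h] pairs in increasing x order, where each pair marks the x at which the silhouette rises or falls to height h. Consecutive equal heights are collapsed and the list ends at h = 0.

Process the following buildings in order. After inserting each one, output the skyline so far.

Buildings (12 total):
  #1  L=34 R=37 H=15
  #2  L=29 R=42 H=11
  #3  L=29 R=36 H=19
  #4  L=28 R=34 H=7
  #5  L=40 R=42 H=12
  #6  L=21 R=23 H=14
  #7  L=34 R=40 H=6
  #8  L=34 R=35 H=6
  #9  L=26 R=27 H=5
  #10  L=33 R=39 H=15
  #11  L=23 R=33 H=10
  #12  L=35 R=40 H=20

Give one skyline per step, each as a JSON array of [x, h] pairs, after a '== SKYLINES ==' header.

== SKYLINES ==
[[34,15],[37,0]]
[[29,11],[34,15],[37,11],[42,0]]
[[29,19],[36,15],[37,11],[42,0]]
[[28,7],[29,19],[36,15],[37,11],[42,0]]
[[28,7],[29,19],[36,15],[37,11],[40,12],[42,0]]
[[21,14],[23,0],[28,7],[29,19],[36,15],[37,11],[40,12],[42,0]]
[[21,14],[23,0],[28,7],[29,19],[36,15],[37,11],[40,12],[42,0]]
[[21,14],[23,0],[28,7],[29,19],[36,15],[37,11],[40,12],[42,0]]
[[21,14],[23,0],[26,5],[27,0],[28,7],[29,19],[36,15],[37,11],[40,12],[42,0]]
[[21,14],[23,0],[26,5],[27,0],[28,7],[29,19],[36,15],[39,11],[40,12],[42,0]]
[[21,14],[23,10],[29,19],[36,15],[39,11],[40,12],[42,0]]
[[21,14],[23,10],[29,19],[35,20],[40,12],[42,0]]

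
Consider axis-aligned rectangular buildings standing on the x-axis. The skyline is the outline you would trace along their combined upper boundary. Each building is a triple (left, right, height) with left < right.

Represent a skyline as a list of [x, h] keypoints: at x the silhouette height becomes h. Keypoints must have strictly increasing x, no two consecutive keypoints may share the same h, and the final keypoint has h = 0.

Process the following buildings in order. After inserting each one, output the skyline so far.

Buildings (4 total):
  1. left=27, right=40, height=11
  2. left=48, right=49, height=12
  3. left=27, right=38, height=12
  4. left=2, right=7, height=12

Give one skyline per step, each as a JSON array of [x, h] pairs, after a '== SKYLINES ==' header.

== SKYLINES ==
[[27,11],[40,0]]
[[27,11],[40,0],[48,12],[49,0]]
[[27,12],[38,11],[40,0],[48,12],[49,0]]
[[2,12],[7,0],[27,12],[38,11],[40,0],[48,12],[49,0]]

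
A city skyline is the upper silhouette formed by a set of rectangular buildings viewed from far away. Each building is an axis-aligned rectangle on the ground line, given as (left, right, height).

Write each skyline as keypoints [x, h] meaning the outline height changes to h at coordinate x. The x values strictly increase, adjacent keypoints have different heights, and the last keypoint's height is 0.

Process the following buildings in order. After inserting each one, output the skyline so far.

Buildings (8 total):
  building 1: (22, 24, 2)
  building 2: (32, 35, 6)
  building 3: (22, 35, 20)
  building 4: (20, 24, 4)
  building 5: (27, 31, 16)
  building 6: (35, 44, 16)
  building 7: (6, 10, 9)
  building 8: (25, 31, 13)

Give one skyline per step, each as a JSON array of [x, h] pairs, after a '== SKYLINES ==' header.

== SKYLINES ==
[[22,2],[24,0]]
[[22,2],[24,0],[32,6],[35,0]]
[[22,20],[35,0]]
[[20,4],[22,20],[35,0]]
[[20,4],[22,20],[35,0]]
[[20,4],[22,20],[35,16],[44,0]]
[[6,9],[10,0],[20,4],[22,20],[35,16],[44,0]]
[[6,9],[10,0],[20,4],[22,20],[35,16],[44,0]]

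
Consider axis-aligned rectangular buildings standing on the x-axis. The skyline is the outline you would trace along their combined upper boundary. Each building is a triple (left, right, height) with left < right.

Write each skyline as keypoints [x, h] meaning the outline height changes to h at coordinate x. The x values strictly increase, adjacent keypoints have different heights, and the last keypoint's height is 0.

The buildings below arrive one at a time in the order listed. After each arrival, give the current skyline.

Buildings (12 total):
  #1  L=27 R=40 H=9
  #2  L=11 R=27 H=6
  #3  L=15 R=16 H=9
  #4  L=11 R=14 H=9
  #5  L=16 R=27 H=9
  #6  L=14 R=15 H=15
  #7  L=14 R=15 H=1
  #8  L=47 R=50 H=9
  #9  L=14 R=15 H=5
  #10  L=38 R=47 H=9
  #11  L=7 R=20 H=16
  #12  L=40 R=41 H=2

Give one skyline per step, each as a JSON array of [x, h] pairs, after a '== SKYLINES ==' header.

== SKYLINES ==
[[27,9],[40,0]]
[[11,6],[27,9],[40,0]]
[[11,6],[15,9],[16,6],[27,9],[40,0]]
[[11,9],[14,6],[15,9],[16,6],[27,9],[40,0]]
[[11,9],[14,6],[15,9],[40,0]]
[[11,9],[14,15],[15,9],[40,0]]
[[11,9],[14,15],[15,9],[40,0]]
[[11,9],[14,15],[15,9],[40,0],[47,9],[50,0]]
[[11,9],[14,15],[15,9],[40,0],[47,9],[50,0]]
[[11,9],[14,15],[15,9],[50,0]]
[[7,16],[20,9],[50,0]]
[[7,16],[20,9],[50,0]]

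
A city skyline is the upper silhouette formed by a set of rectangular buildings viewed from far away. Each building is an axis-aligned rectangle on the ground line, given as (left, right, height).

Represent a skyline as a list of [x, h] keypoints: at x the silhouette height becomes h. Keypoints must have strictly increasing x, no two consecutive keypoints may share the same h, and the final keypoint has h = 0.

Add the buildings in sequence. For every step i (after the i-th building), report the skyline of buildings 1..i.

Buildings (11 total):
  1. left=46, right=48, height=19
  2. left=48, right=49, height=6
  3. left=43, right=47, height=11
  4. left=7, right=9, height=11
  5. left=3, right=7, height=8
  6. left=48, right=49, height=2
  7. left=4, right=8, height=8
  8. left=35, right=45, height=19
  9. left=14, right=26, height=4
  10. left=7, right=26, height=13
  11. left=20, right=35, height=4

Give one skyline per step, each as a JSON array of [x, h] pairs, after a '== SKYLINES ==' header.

== SKYLINES ==
[[46,19],[48,0]]
[[46,19],[48,6],[49,0]]
[[43,11],[46,19],[48,6],[49,0]]
[[7,11],[9,0],[43,11],[46,19],[48,6],[49,0]]
[[3,8],[7,11],[9,0],[43,11],[46,19],[48,6],[49,0]]
[[3,8],[7,11],[9,0],[43,11],[46,19],[48,6],[49,0]]
[[3,8],[7,11],[9,0],[43,11],[46,19],[48,6],[49,0]]
[[3,8],[7,11],[9,0],[35,19],[45,11],[46,19],[48,6],[49,0]]
[[3,8],[7,11],[9,0],[14,4],[26,0],[35,19],[45,11],[46,19],[48,6],[49,0]]
[[3,8],[7,13],[26,0],[35,19],[45,11],[46,19],[48,6],[49,0]]
[[3,8],[7,13],[26,4],[35,19],[45,11],[46,19],[48,6],[49,0]]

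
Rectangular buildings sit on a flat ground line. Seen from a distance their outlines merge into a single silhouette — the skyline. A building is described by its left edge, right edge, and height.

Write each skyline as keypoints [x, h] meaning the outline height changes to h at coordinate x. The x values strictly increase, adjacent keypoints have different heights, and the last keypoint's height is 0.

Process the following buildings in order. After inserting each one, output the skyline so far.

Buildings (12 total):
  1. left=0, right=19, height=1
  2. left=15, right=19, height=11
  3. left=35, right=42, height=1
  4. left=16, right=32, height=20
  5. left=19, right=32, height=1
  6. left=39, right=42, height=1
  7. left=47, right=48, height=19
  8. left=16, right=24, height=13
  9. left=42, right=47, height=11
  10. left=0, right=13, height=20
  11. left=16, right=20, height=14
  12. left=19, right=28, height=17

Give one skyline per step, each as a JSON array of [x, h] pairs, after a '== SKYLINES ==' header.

== SKYLINES ==
[[0,1],[19,0]]
[[0,1],[15,11],[19,0]]
[[0,1],[15,11],[19,0],[35,1],[42,0]]
[[0,1],[15,11],[16,20],[32,0],[35,1],[42,0]]
[[0,1],[15,11],[16,20],[32,0],[35,1],[42,0]]
[[0,1],[15,11],[16,20],[32,0],[35,1],[42,0]]
[[0,1],[15,11],[16,20],[32,0],[35,1],[42,0],[47,19],[48,0]]
[[0,1],[15,11],[16,20],[32,0],[35,1],[42,0],[47,19],[48,0]]
[[0,1],[15,11],[16,20],[32,0],[35,1],[42,11],[47,19],[48,0]]
[[0,20],[13,1],[15,11],[16,20],[32,0],[35,1],[42,11],[47,19],[48,0]]
[[0,20],[13,1],[15,11],[16,20],[32,0],[35,1],[42,11],[47,19],[48,0]]
[[0,20],[13,1],[15,11],[16,20],[32,0],[35,1],[42,11],[47,19],[48,0]]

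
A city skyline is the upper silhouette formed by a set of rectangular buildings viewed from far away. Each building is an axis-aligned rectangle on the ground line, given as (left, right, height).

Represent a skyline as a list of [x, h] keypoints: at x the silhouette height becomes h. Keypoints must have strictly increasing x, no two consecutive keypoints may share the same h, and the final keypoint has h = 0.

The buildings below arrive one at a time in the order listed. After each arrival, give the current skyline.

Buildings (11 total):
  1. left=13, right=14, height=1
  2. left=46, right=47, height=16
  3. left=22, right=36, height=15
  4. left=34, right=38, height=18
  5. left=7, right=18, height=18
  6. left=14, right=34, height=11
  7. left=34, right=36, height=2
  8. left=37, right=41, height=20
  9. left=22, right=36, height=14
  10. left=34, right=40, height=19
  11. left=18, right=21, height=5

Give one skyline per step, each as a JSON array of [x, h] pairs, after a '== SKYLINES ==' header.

== SKYLINES ==
[[13,1],[14,0]]
[[13,1],[14,0],[46,16],[47,0]]
[[13,1],[14,0],[22,15],[36,0],[46,16],[47,0]]
[[13,1],[14,0],[22,15],[34,18],[38,0],[46,16],[47,0]]
[[7,18],[18,0],[22,15],[34,18],[38,0],[46,16],[47,0]]
[[7,18],[18,11],[22,15],[34,18],[38,0],[46,16],[47,0]]
[[7,18],[18,11],[22,15],[34,18],[38,0],[46,16],[47,0]]
[[7,18],[18,11],[22,15],[34,18],[37,20],[41,0],[46,16],[47,0]]
[[7,18],[18,11],[22,15],[34,18],[37,20],[41,0],[46,16],[47,0]]
[[7,18],[18,11],[22,15],[34,19],[37,20],[41,0],[46,16],[47,0]]
[[7,18],[18,11],[22,15],[34,19],[37,20],[41,0],[46,16],[47,0]]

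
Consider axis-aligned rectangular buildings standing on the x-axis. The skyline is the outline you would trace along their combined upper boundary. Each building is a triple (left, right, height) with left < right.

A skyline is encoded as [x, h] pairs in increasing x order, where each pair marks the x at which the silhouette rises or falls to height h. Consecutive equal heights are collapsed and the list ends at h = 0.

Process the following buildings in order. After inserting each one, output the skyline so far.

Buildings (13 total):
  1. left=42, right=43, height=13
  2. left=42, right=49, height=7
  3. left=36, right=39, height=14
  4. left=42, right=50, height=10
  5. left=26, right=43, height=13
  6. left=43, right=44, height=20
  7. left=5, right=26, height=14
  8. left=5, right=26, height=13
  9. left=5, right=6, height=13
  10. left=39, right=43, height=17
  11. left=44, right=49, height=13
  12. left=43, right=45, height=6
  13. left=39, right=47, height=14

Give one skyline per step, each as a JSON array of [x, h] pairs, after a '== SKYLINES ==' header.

== SKYLINES ==
[[42,13],[43,0]]
[[42,13],[43,7],[49,0]]
[[36,14],[39,0],[42,13],[43,7],[49,0]]
[[36,14],[39,0],[42,13],[43,10],[50,0]]
[[26,13],[36,14],[39,13],[43,10],[50,0]]
[[26,13],[36,14],[39,13],[43,20],[44,10],[50,0]]
[[5,14],[26,13],[36,14],[39,13],[43,20],[44,10],[50,0]]
[[5,14],[26,13],[36,14],[39,13],[43,20],[44,10],[50,0]]
[[5,14],[26,13],[36,14],[39,13],[43,20],[44,10],[50,0]]
[[5,14],[26,13],[36,14],[39,17],[43,20],[44,10],[50,0]]
[[5,14],[26,13],[36,14],[39,17],[43,20],[44,13],[49,10],[50,0]]
[[5,14],[26,13],[36,14],[39,17],[43,20],[44,13],[49,10],[50,0]]
[[5,14],[26,13],[36,14],[39,17],[43,20],[44,14],[47,13],[49,10],[50,0]]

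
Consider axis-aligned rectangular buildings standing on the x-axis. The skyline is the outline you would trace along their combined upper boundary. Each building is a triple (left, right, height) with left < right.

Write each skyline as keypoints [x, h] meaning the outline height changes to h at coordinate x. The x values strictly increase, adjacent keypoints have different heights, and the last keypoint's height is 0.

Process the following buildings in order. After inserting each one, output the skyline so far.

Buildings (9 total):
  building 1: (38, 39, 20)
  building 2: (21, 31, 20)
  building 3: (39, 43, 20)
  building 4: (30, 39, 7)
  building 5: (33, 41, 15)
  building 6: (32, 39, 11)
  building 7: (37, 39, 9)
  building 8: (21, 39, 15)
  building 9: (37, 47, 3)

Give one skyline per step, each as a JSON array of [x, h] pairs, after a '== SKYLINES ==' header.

== SKYLINES ==
[[38,20],[39,0]]
[[21,20],[31,0],[38,20],[39,0]]
[[21,20],[31,0],[38,20],[43,0]]
[[21,20],[31,7],[38,20],[43,0]]
[[21,20],[31,7],[33,15],[38,20],[43,0]]
[[21,20],[31,7],[32,11],[33,15],[38,20],[43,0]]
[[21,20],[31,7],[32,11],[33,15],[38,20],[43,0]]
[[21,20],[31,15],[38,20],[43,0]]
[[21,20],[31,15],[38,20],[43,3],[47,0]]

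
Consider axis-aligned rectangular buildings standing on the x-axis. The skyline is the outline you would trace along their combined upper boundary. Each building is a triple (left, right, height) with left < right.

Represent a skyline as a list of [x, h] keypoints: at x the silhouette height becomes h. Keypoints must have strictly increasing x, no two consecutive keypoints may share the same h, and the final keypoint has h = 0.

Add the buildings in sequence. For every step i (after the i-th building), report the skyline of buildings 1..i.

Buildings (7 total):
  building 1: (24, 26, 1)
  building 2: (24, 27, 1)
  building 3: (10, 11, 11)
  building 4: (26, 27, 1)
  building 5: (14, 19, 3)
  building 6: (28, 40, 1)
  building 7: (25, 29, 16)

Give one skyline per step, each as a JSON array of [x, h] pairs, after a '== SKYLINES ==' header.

== SKYLINES ==
[[24,1],[26,0]]
[[24,1],[27,0]]
[[10,11],[11,0],[24,1],[27,0]]
[[10,11],[11,0],[24,1],[27,0]]
[[10,11],[11,0],[14,3],[19,0],[24,1],[27,0]]
[[10,11],[11,0],[14,3],[19,0],[24,1],[27,0],[28,1],[40,0]]
[[10,11],[11,0],[14,3],[19,0],[24,1],[25,16],[29,1],[40,0]]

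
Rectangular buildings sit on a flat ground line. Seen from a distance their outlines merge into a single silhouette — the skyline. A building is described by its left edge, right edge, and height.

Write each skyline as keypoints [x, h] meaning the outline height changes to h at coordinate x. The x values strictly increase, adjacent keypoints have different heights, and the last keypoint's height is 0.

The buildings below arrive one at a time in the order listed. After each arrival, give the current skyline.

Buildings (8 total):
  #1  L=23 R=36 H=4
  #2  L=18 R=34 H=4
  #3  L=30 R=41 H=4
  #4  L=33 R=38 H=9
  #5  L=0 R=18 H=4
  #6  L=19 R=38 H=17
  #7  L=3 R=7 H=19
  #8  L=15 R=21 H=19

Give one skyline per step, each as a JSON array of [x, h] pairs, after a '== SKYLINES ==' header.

== SKYLINES ==
[[23,4],[36,0]]
[[18,4],[36,0]]
[[18,4],[41,0]]
[[18,4],[33,9],[38,4],[41,0]]
[[0,4],[33,9],[38,4],[41,0]]
[[0,4],[19,17],[38,4],[41,0]]
[[0,4],[3,19],[7,4],[19,17],[38,4],[41,0]]
[[0,4],[3,19],[7,4],[15,19],[21,17],[38,4],[41,0]]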